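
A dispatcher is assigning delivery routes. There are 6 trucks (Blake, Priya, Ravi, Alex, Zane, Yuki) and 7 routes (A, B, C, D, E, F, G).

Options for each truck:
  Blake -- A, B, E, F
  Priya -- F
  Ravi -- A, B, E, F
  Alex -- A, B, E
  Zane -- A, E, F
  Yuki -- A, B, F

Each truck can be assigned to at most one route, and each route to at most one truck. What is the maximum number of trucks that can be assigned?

A valid assignment of size 4: Blake→A, Priya→F, Ravi→E, Alex→B.
The set {Blake, Priya, Ravi, Alex, Zane, Yuki} has only 4 neighbours ({A, B, E, F}), so by Hall's theorem at most 4 of the 6 trucks can be matched.

4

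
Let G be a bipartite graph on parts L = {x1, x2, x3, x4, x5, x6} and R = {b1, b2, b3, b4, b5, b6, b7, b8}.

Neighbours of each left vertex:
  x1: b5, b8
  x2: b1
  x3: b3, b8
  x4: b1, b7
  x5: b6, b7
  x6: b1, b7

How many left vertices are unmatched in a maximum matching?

A valid assignment of size 5: x1-b5, x2-b1, x3-b3, x4-b7, x5-b6.
The set {x2, x4, x6} has only 2 neighbours ({b1, b7}), so by Hall's theorem at most 5 of the 6 left vertices can be matched.
That matches 5 of the 6, leaving 1 unmatched; no matching can do better.

1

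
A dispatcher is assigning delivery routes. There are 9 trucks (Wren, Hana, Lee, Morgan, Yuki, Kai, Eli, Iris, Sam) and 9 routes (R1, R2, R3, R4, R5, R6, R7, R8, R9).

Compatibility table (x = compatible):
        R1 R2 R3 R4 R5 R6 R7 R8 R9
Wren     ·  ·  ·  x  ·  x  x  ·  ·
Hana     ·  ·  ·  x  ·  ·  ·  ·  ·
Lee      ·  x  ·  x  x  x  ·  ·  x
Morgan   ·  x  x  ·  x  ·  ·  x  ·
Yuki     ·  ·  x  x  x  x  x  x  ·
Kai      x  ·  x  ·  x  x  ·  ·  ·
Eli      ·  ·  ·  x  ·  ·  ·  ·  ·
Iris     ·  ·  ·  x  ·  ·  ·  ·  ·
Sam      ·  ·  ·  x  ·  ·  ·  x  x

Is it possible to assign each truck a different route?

The set {Hana, Eli, Iris} has only 1 neighbour ({R4}), so by Hall's theorem at most 7 of the 9 trucks can be matched.
Hence no matching covers every truck.

No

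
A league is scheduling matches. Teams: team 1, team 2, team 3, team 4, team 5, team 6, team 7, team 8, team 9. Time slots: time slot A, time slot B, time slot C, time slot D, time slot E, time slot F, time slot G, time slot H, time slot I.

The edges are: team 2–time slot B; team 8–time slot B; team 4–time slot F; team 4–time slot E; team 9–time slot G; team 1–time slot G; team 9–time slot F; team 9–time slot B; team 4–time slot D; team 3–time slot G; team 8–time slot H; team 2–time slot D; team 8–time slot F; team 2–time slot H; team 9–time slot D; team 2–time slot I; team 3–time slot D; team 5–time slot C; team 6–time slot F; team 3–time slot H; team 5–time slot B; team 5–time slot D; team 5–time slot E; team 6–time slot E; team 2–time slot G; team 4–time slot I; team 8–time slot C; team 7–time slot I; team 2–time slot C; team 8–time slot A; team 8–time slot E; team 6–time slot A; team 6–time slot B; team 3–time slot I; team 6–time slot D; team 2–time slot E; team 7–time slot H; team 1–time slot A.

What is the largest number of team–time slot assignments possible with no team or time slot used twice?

A valid assignment of size 9: team 1→time slot G, team 2→time slot C, team 3→time slot D, team 4→time slot I, team 5→time slot B, team 6→time slot E, team 7→time slot H, team 8→time slot A, team 9→time slot F.
This saturates every team, so 9 is the maximum.

9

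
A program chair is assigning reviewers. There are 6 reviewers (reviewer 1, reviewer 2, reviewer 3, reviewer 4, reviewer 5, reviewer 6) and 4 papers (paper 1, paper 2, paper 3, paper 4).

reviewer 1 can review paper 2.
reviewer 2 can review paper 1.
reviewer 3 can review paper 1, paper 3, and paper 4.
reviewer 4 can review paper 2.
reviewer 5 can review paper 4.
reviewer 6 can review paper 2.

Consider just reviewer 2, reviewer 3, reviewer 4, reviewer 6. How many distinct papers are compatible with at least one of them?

The union of neighbours of {reviewer 2, reviewer 3, reviewer 4, reviewer 6} is {paper 1, paper 2, paper 3, paper 4}, which has 4 elements.
Since |N(S)| = 4 ≥ |S| = 4, Hall's condition holds for this subset.

4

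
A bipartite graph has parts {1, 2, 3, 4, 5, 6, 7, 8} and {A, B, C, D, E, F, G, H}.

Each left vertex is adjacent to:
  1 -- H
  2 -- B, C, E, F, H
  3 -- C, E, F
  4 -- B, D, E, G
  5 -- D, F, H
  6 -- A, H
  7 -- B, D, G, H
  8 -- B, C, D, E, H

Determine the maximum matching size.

A valid assignment of size 8: 1-H, 2-F, 3-C, 4-B, 5-D, 6-A, 7-G, 8-E.
This saturates every left vertex, so 8 is the maximum.

8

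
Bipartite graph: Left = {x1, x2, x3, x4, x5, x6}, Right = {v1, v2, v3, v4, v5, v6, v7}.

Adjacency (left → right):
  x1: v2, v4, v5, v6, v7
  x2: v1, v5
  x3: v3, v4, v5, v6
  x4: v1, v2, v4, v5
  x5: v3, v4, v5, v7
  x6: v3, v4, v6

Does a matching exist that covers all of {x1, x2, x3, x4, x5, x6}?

Yes

A valid assignment of size 6: x1→v2, x2→v5, x3→v4, x4→v1, x5→v7, x6→v6.
Every left vertex is matched, so this matching saturates all of them.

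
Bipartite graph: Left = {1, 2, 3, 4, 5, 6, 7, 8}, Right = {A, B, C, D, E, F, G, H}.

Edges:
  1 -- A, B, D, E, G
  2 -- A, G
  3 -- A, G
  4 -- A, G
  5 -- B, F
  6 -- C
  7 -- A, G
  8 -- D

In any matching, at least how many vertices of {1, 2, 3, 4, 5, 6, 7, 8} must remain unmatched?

2

One maximum matching: 1→E, 2→A, 3→G, 5→B, 6→C, 8→D.
The set {2, 3, 4, 7} has only 2 neighbours ({A, G}), so by Hall's theorem at most 6 of the 8 left vertices can be matched.
That matches 6 of the 8, leaving 2 unmatched; no matching can do better.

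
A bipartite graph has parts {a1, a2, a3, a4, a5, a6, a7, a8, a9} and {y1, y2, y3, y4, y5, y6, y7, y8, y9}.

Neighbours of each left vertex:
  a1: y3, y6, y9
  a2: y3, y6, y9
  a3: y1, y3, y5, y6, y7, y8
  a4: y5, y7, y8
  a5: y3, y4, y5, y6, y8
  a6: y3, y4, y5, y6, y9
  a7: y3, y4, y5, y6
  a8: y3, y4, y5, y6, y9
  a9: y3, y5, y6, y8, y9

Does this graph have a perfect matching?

No

The set {a1, a2, a5, a6, a7, a8, a9} has only 6 neighbours ({y3, y4, y5, y6, y8, y9}), so by Hall's theorem at most 8 of the 9 left vertices can be matched.
Hence no matching covers every left vertex.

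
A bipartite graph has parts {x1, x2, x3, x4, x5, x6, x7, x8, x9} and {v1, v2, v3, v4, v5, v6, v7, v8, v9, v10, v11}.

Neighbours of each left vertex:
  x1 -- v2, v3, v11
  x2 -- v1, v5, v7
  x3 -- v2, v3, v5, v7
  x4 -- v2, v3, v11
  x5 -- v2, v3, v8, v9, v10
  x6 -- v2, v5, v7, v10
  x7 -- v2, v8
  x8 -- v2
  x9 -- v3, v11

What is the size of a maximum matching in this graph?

8

A valid assignment of size 8: x1-v3, x2-v1, x3-v5, x4-v11, x5-v10, x6-v7, x7-v8, x8-v2.
The set {x1, x4, x8, x9} has only 3 neighbours ({v11, v2, v3}), so by Hall's theorem at most 8 of the 9 left vertices can be matched.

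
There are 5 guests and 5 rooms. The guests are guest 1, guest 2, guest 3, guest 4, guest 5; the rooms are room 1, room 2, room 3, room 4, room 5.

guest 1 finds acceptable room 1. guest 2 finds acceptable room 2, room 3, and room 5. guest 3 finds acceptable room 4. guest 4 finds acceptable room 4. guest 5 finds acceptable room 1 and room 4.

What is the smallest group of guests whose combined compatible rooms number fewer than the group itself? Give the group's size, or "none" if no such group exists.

Take S = {guest 3, guest 4}. Its neighbourhood is {room 4}, so |N(S)| = 1 < |S| = 2.
No single vertex violates Hall's condition since each has at least one neighbour, so 2 is the minimum.

2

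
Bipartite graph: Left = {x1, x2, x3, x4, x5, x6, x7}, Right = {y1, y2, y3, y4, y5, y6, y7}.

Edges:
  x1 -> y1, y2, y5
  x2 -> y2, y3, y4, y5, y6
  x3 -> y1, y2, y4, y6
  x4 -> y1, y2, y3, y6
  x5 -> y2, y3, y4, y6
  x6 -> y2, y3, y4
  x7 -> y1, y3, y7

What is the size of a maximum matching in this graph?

7

One maximum matching: x1→y5, x2→y4, x3→y1, x4→y6, x5→y2, x6→y3, x7→y7.
All 7 left vertices are matched, so no larger matching exists.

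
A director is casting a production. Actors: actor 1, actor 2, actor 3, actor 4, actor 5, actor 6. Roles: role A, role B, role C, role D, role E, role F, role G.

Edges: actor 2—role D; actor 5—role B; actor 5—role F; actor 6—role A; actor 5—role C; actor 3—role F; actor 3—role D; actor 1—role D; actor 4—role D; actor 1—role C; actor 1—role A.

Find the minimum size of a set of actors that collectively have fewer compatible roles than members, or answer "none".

2

Take S = {actor 2, actor 4}. Its neighbourhood is {role D}, so |N(S)| = 1 < |S| = 2.
No single vertex violates Hall's condition since each has at least one neighbour, so 2 is the minimum.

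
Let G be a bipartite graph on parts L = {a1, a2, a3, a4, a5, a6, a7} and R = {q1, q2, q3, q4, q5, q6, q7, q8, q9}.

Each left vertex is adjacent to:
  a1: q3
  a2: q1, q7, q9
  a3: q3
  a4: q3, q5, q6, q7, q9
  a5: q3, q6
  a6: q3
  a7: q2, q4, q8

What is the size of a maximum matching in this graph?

5

One maximum matching: a1→q3, a2→q7, a4→q9, a5→q6, a7→q8.
The set {a1, a3, a6} has only 1 neighbour ({q3}), so by Hall's theorem at most 5 of the 7 left vertices can be matched.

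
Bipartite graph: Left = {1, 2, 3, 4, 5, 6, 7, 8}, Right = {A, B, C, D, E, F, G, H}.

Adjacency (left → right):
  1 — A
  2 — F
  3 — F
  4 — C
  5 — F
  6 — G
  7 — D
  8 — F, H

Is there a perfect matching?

The set {2, 3, 5} has only 1 neighbour ({F}), so by Hall's theorem at most 6 of the 8 left vertices can be matched.
Hence no matching covers every left vertex.

No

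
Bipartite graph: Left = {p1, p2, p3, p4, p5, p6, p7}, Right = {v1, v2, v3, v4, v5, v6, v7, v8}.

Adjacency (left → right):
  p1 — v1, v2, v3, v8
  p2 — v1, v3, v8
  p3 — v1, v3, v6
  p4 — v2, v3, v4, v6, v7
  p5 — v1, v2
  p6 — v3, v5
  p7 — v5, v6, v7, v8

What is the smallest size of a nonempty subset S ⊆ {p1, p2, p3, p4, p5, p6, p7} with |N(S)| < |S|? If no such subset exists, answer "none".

A matching saturating every left vertex exists, for instance p1→v8, p2→v3, p3→v1, p4→v4, p5→v2, p6→v5, p7→v6.
By Hall's marriage theorem, this means |N(S)| ≥ |S| for every subset S, so no violating subset exists.

none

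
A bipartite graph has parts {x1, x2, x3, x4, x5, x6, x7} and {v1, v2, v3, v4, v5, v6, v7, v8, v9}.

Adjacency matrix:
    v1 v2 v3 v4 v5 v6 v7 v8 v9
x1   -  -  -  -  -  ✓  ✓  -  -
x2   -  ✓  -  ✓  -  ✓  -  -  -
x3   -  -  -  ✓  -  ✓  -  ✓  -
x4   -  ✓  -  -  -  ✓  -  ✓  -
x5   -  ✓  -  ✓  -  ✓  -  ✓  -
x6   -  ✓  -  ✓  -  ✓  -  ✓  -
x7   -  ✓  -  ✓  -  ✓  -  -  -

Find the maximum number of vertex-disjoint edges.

One maximum matching: x1–v7, x2–v4, x3–v8, x4–v6, x5–v2.
The set {x2, x3, x4, x5, x6, x7} has only 4 neighbours ({v2, v4, v6, v8}), so by Hall's theorem at most 5 of the 7 left vertices can be matched.

5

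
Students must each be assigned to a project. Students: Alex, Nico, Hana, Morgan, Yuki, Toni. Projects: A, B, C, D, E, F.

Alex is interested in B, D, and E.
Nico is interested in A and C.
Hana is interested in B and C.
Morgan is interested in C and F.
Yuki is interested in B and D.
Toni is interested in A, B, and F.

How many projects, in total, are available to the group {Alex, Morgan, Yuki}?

The union of neighbours of {Alex, Morgan, Yuki} is {B, C, D, E, F}, which has 5 elements.
Since |N(S)| = 5 ≥ |S| = 3, Hall's condition holds for this subset.

5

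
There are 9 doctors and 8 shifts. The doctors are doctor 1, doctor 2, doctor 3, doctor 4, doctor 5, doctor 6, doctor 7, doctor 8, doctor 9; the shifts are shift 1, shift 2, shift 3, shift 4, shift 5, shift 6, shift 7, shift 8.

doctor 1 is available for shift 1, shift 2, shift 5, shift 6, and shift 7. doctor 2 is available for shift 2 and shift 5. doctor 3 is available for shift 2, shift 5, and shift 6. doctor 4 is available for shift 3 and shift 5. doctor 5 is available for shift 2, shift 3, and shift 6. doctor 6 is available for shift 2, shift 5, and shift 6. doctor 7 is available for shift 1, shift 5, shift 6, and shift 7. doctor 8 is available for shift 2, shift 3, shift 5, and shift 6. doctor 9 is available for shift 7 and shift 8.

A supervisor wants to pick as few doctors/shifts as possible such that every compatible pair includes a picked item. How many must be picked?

The 7 edges doctor 1–shift 7, doctor 2–shift 2, doctor 3–shift 5, doctor 4–shift 3, doctor 5–shift 6, doctor 7–shift 1, doctor 9–shift 8 form a matching, so any vertex cover needs at least 7 vertices (one per matched edge).
Conversely {doctor 1, doctor 7, doctor 9, shift 2, shift 3, shift 5, shift 6} meets every edge and has exactly 7 vertices, so 7 is optimal.

7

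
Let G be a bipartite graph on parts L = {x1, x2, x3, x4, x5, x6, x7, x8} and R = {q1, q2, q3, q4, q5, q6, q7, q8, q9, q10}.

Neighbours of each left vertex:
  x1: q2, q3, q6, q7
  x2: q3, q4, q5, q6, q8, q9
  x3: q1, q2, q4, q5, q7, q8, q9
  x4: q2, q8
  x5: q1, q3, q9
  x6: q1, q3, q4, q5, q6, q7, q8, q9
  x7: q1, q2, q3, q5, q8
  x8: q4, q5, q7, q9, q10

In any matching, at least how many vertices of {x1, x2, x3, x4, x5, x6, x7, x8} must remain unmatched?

A valid assignment of size 8: x1→q2, x2→q4, x3→q7, x4→q8, x5→q3, x6→q6, x7→q1, x8→q9.
All 8 left vertices are matched, so no larger matching exists.
That matches 8 of the 8, leaving 0 unmatched; no matching can do better.

0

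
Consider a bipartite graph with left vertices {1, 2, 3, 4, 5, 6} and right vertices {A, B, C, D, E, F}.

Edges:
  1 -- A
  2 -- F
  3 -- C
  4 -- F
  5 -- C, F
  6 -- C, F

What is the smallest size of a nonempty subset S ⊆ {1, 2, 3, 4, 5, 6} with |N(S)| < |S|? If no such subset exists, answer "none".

2

Take S = {2, 4}. Its neighbourhood is {F}, so |N(S)| = 1 < |S| = 2.
No single vertex violates Hall's condition since each has at least one neighbour, so 2 is the minimum.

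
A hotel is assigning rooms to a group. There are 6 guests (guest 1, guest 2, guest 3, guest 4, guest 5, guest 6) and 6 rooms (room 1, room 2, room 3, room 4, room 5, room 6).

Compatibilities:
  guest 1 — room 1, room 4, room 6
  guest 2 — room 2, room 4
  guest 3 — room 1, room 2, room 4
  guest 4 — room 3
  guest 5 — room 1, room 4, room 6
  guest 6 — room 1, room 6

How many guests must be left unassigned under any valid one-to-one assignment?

For example, pair guest 1-room 6, guest 2-room 2, guest 3-room 1, guest 4-room 3, guest 5-room 4.
The set {guest 1, guest 2, guest 3, guest 5, guest 6} has only 4 neighbours ({room 1, room 2, room 4, room 6}), so by Hall's theorem at most 5 of the 6 guests can be matched.
That matches 5 of the 6, leaving 1 unmatched; no matching can do better.

1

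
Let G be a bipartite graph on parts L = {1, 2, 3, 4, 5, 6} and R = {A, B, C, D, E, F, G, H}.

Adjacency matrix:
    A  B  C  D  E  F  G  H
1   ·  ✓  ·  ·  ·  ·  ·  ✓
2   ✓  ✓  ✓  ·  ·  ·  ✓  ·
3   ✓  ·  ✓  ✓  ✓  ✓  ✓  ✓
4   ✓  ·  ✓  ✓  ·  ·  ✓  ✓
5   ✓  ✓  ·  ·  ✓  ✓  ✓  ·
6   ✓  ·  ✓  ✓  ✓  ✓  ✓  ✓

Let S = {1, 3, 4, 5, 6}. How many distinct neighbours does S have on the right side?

The union of neighbours of {1, 3, 4, 5, 6} is {A, B, C, D, E, F, G, H}, which has 8 elements.
Since |N(S)| = 8 ≥ |S| = 5, Hall's condition holds for this subset.

8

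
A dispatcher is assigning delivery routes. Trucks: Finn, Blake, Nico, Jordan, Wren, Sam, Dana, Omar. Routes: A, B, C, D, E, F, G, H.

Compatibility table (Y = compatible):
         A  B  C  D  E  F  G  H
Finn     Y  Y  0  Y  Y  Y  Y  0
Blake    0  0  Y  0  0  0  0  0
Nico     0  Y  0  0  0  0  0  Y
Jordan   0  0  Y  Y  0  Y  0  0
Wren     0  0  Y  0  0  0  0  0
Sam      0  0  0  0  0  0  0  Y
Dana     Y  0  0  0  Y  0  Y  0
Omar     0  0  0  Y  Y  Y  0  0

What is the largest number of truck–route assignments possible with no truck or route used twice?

A valid assignment of size 7: Finn-A, Blake-C, Nico-B, Jordan-F, Sam-H, Dana-G, Omar-E.
The set {Blake, Wren} has only 1 neighbour ({C}), so by Hall's theorem at most 7 of the 8 trucks can be matched.

7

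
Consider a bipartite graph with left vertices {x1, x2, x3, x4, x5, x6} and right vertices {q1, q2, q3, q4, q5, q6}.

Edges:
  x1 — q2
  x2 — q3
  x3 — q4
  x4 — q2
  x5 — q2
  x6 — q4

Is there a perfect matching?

No

The set {x1, x3, x4, x5, x6} has only 2 neighbours ({q2, q4}), so by Hall's theorem at most 3 of the 6 left vertices can be matched.
Hence no matching covers every left vertex.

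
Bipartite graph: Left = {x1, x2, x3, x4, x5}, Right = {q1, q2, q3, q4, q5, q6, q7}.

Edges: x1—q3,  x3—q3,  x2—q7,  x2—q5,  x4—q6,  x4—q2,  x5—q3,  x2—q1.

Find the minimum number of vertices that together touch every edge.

{x2, x4, q3} is a vertex cover of size 3: every edge has an endpoint in this set.
No smaller cover exists because x1–q3, x2–q7, x4–q2 is a matching of size 3, and a cover must include an endpoint of each of these disjoint edges (König's theorem).

3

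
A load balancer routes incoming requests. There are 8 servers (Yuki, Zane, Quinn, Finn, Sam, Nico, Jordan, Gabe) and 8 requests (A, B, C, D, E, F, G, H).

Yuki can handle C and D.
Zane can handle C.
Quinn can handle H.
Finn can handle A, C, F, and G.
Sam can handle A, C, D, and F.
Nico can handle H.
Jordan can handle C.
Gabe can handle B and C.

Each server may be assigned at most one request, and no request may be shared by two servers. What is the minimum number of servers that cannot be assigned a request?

A valid assignment of size 6: Yuki–D, Zane–C, Quinn–H, Finn–G, Sam–F, Gabe–B.
The set {Zane, Quinn, Nico, Jordan} has only 2 neighbours ({C, H}), so by Hall's theorem at most 6 of the 8 servers can be matched.
That matches 6 of the 8, leaving 2 unmatched; no matching can do better.

2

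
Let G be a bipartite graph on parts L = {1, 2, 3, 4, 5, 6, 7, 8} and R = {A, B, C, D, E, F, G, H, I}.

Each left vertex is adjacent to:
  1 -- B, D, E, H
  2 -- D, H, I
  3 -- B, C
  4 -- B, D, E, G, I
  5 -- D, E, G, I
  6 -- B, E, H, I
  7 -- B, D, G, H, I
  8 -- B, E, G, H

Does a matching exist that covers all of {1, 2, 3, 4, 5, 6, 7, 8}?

The set {1, 2, 4, 5, 6, 7, 8} has only 6 neighbours ({B, D, E, G, H, I}), so by Hall's theorem at most 7 of the 8 left vertices can be matched.
Hence no matching covers every left vertex.

No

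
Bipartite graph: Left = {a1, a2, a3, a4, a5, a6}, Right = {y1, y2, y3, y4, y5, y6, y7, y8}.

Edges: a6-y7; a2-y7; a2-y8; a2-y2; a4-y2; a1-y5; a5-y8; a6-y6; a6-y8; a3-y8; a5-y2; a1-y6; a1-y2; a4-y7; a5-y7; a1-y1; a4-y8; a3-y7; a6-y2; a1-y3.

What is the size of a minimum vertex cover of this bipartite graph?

{a1, a6, y2, y7, y8} is a vertex cover of size 5: every edge has an endpoint in this set.
No smaller cover exists because a1–y3, a2–y2, a3–y8, a4–y7, a6–y6 is a matching of size 5, and a cover must include an endpoint of each of these disjoint edges (König's theorem).

5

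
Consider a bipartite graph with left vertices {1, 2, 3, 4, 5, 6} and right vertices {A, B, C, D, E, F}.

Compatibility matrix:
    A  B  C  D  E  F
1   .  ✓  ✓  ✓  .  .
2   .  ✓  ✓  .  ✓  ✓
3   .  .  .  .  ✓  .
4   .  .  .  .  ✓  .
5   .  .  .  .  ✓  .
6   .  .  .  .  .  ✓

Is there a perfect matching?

The set {3, 4, 5} has only 1 neighbour ({E}), so by Hall's theorem at most 4 of the 6 left vertices can be matched.
Hence no matching covers every left vertex.

No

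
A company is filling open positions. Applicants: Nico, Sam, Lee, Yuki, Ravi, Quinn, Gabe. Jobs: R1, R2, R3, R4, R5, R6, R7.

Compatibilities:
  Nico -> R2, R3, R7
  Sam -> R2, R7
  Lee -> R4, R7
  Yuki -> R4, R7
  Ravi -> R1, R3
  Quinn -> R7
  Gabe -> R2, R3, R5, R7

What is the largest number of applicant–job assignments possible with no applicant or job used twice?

For example, pair Nico–R3, Sam–R2, Lee–R4, Yuki–R7, Ravi–R1, Gabe–R5.
The set {Lee, Yuki, Quinn} has only 2 neighbours ({R4, R7}), so by Hall's theorem at most 6 of the 7 applicants can be matched.

6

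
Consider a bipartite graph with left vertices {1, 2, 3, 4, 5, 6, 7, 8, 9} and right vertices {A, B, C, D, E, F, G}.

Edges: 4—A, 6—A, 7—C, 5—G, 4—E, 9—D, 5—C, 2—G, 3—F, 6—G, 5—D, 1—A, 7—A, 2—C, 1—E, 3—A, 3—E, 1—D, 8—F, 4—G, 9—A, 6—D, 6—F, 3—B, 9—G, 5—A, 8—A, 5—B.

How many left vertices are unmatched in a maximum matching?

2

A valid assignment of size 7: 1→D, 2→G, 3→B, 4→E, 5→A, 6→F, 7→C.
The set {1, 2, 3, 4, 5, 6, 7, 8, 9} has only 7 neighbours ({A, B, C, D, E, F, G}), so by Hall's theorem at most 7 of the 9 left vertices can be matched.
That matches 7 of the 9, leaving 2 unmatched; no matching can do better.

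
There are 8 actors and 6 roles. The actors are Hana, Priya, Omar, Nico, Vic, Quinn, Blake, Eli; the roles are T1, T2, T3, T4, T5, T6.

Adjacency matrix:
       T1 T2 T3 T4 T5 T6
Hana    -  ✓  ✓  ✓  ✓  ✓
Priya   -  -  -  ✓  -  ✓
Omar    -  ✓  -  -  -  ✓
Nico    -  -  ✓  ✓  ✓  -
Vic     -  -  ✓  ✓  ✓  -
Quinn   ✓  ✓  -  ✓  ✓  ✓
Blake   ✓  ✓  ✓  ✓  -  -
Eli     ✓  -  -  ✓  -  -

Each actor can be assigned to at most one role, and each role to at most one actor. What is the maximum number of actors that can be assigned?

6

One maximum matching: Hana→T3, Priya→T6, Omar→T2, Nico→T4, Vic→T5, Quinn→T1.
The set {Hana, Priya, Omar, Nico, Vic, Quinn, Blake, Eli} has only 6 neighbours ({T1, T2, T3, T4, T5, T6}), so by Hall's theorem at most 6 of the 8 actors can be matched.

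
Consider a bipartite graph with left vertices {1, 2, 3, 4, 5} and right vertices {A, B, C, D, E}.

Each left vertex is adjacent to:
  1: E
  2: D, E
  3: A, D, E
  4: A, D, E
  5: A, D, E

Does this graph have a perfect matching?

The set {1, 2, 3, 4, 5} has only 3 neighbours ({A, D, E}), so by Hall's theorem at most 3 of the 5 left vertices can be matched.
Hence no matching covers every left vertex.

No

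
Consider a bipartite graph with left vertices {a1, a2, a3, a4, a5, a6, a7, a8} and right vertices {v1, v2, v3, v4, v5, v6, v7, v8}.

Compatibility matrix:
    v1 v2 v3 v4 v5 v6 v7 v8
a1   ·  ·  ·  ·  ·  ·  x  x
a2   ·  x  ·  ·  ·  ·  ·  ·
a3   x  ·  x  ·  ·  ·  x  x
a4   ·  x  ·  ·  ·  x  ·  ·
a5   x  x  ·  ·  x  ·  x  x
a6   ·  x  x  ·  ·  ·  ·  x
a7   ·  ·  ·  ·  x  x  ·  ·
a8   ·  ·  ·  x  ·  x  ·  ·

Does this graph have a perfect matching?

Yes

A valid assignment of size 8: a1→v8, a2→v2, a3→v7, a4→v6, a5→v1, a6→v3, a7→v5, a8→v4.
All 8 left vertices are covered.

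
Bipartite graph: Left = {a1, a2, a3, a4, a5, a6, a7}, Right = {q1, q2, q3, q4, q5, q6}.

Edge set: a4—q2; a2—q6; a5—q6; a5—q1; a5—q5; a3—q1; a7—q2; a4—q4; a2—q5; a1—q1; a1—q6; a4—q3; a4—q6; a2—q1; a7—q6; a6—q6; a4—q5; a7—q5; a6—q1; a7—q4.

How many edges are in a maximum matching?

A valid assignment of size 5: a1-q6, a2-q5, a3-q1, a4-q4, a7-q2.
The set {a1, a2, a3, a5, a6} has only 3 neighbours ({q1, q5, q6}), so by Hall's theorem at most 5 of the 7 left vertices can be matched.

5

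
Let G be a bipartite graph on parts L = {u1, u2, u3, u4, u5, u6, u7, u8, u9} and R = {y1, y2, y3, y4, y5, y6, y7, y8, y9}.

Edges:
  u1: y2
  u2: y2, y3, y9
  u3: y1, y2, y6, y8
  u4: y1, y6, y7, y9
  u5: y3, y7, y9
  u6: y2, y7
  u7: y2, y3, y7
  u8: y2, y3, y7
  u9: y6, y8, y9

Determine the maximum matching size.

7

For example, pair u1-y2, u2-y9, u3-y6, u4-y1, u5-y3, u6-y7, u9-y8.
The set {u1, u2, u5, u6, u7, u8} has only 4 neighbours ({y2, y3, y7, y9}), so by Hall's theorem at most 7 of the 9 left vertices can be matched.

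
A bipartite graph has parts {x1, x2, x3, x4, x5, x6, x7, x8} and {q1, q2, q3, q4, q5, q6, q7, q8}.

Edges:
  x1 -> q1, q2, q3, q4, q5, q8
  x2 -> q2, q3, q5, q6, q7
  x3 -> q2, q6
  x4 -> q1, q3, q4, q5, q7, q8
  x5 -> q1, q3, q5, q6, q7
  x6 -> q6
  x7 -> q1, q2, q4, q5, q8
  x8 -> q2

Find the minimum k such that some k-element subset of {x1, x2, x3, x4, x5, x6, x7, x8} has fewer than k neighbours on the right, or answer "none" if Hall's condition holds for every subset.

Take S = {x3, x6, x8}. Its neighbourhood is {q2, q6}, so |N(S)| = 2 < |S| = 3.
Every subset of size less than 3 has at least as many neighbours as members, so 3 is the minimum.

3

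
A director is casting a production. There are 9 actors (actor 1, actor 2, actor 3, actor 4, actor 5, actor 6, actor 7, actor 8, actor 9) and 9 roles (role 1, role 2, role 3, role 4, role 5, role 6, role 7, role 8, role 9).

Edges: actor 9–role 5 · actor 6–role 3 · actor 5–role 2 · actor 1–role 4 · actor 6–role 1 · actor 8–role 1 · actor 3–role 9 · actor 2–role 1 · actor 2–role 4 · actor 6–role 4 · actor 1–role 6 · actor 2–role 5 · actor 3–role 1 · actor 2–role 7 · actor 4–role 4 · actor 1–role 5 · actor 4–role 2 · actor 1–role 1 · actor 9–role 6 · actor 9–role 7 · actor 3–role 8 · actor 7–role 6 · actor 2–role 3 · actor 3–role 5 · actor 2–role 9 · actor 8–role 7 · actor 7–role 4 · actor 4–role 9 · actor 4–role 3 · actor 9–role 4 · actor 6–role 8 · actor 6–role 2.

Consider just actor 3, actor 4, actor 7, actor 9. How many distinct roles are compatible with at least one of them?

9

The union of neighbours of {actor 3, actor 4, actor 7, actor 9} is {role 1, role 2, role 3, role 4, role 5, role 6, role 7, role 8, role 9}, which has 9 elements.
Since |N(S)| = 9 ≥ |S| = 4, Hall's condition holds for this subset.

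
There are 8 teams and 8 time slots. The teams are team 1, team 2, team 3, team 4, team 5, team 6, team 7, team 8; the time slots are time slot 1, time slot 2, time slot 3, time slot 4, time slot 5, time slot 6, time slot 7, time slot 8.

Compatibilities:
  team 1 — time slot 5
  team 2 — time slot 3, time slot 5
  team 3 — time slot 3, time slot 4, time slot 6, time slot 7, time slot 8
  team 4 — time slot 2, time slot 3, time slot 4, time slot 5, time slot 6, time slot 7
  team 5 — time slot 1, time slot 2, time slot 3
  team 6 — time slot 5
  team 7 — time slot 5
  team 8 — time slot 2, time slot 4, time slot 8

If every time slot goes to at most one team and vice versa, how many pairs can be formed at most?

For example, pair team 1→time slot 5, team 2→time slot 3, team 3→time slot 8, team 4→time slot 7, team 5→time slot 2, team 8→time slot 4.
The set {team 1, team 6, team 7} has only 1 neighbour ({time slot 5}), so by Hall's theorem at most 6 of the 8 teams can be matched.

6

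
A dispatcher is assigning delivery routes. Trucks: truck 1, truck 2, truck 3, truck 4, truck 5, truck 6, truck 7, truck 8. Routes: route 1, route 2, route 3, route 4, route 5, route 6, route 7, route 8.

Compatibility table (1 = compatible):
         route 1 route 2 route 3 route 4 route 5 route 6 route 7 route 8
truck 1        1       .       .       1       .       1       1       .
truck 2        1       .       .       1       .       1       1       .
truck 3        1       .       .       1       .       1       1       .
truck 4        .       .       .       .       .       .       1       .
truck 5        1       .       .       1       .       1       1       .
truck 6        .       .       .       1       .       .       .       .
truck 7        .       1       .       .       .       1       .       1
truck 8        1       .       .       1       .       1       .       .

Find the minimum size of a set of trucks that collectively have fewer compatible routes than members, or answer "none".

Take S = {truck 1, truck 2, truck 3, truck 4, truck 5}. Its neighbourhood is {route 1, route 4, route 6, route 7}, so |N(S)| = 4 < |S| = 5.
Every subset of size less than 5 has at least as many neighbours as members, so 5 is the minimum.

5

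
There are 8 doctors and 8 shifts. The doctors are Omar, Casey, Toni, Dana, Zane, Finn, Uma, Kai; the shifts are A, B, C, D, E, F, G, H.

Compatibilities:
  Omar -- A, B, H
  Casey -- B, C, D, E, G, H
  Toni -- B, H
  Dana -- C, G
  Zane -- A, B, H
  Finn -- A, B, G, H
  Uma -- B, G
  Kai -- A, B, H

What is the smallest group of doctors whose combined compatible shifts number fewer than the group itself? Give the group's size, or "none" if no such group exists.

Take S = {Omar, Toni, Zane, Kai}. Its neighbourhood is {A, B, H}, so |N(S)| = 3 < |S| = 4.
Every subset of size less than 4 has at least as many neighbours as members, so 4 is the minimum.

4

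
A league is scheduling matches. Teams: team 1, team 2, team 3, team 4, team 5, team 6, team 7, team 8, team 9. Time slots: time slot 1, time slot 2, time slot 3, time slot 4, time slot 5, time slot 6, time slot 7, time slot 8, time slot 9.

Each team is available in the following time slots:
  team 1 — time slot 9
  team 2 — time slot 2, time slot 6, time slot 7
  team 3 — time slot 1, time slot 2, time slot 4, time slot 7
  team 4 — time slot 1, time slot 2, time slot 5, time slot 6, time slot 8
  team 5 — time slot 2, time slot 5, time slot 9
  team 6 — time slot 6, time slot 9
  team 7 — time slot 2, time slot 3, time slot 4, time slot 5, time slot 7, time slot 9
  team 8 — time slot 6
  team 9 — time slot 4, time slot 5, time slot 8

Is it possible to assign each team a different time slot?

The set {team 1, team 6, team 8} has only 2 neighbours ({time slot 6, time slot 9}), so by Hall's theorem at most 8 of the 9 teams can be matched.
Hence no matching covers every team.

No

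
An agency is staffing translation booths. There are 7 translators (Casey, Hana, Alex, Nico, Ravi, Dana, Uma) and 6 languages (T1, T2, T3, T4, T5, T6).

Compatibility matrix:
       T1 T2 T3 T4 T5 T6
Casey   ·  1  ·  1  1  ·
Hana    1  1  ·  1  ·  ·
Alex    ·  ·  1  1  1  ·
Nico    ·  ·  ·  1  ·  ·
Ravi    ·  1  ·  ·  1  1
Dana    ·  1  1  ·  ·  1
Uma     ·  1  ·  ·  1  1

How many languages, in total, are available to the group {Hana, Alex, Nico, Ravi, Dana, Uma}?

6

The union of neighbours of {Hana, Alex, Nico, Ravi, Dana, Uma} is {T1, T2, T3, T4, T5, T6}, which has 6 elements.
Since |N(S)| = 6 ≥ |S| = 6, Hall's condition holds for this subset.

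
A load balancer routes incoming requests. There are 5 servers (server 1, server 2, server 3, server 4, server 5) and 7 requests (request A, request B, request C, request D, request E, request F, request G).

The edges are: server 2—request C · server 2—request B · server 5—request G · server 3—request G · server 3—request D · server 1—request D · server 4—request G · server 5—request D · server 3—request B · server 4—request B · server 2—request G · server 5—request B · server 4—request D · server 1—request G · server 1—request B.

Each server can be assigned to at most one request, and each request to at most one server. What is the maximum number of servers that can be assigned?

4

One maximum matching: server 1-request B, server 2-request C, server 3-request G, server 4-request D.
The set {server 1, server 3, server 4, server 5} has only 3 neighbours ({request B, request D, request G}), so by Hall's theorem at most 4 of the 5 servers can be matched.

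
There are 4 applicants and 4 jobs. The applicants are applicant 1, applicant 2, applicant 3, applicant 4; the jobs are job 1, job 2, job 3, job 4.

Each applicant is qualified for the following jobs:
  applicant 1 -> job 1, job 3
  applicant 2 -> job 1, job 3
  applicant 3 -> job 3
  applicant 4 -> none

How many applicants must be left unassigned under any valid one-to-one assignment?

One maximum matching: applicant 1-job 1, applicant 2-job 3.
The set {applicant 1, applicant 2, applicant 3, applicant 4} has only 2 neighbours ({job 1, job 3}), so by Hall's theorem at most 2 of the 4 applicants can be matched.
That matches 2 of the 4, leaving 2 unmatched; no matching can do better.

2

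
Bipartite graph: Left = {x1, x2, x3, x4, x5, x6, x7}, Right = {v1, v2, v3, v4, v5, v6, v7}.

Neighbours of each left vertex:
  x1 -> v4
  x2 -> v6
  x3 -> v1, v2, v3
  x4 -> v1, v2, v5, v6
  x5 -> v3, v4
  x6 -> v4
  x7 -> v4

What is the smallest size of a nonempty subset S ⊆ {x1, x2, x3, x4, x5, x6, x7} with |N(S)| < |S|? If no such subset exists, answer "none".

2

Take S = {x1, x6}. Its neighbourhood is {v4}, so |N(S)| = 1 < |S| = 2.
No single vertex violates Hall's condition since each has at least one neighbour, so 2 is the minimum.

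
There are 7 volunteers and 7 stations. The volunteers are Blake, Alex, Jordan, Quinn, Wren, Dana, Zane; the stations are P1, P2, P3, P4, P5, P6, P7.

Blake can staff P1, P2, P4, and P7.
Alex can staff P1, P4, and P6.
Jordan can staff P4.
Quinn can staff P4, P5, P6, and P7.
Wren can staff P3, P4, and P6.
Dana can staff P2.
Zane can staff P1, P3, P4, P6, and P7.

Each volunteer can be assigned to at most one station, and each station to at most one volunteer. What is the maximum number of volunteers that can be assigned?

One maximum matching: Blake–P7, Alex–P6, Jordan–P4, Quinn–P5, Wren–P3, Dana–P2, Zane–P1.
All 7 volunteers are matched, so no larger matching exists.

7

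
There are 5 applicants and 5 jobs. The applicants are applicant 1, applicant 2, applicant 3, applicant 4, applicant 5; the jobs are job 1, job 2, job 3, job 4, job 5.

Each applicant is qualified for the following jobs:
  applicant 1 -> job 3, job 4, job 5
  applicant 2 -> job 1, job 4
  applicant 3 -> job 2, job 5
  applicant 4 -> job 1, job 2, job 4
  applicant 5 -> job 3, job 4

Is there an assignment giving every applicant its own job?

One maximum matching: applicant 1-job 4, applicant 2-job 1, applicant 3-job 5, applicant 4-job 2, applicant 5-job 3.
Every applicant is matched, so this is a perfect matching.

Yes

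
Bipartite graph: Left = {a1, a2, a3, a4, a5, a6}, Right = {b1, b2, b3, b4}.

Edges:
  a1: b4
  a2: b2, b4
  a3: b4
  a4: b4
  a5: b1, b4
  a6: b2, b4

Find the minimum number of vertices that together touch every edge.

3

The 3 edges a1–b4, a2–b2, a5–b1 form a matching, so any vertex cover needs at least 3 vertices (one per matched edge).
Conversely {a5, b2, b4} meets every edge and has exactly 3 vertices, so 3 is optimal.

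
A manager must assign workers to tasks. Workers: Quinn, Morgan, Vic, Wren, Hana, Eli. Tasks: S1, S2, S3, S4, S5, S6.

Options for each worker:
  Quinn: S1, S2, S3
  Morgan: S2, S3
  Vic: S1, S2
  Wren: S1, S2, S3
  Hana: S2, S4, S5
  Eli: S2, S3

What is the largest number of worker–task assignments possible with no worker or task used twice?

4

A valid assignment of size 4: Quinn-S1, Morgan-S3, Vic-S2, Hana-S4.
The set {Quinn, Morgan, Vic, Wren, Eli} has only 3 neighbours ({S1, S2, S3}), so by Hall's theorem at most 4 of the 6 workers can be matched.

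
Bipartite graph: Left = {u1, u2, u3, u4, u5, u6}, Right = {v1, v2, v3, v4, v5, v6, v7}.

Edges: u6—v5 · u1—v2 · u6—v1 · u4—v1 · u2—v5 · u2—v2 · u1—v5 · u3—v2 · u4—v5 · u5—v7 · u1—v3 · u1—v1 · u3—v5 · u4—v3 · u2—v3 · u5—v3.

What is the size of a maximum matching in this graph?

A valid assignment of size 5: u1-v2, u2-v3, u3-v5, u4-v1, u5-v7.
The set {u1, u2, u3, u4, u6} has only 4 neighbours ({v1, v2, v3, v5}), so by Hall's theorem at most 5 of the 6 left vertices can be matched.

5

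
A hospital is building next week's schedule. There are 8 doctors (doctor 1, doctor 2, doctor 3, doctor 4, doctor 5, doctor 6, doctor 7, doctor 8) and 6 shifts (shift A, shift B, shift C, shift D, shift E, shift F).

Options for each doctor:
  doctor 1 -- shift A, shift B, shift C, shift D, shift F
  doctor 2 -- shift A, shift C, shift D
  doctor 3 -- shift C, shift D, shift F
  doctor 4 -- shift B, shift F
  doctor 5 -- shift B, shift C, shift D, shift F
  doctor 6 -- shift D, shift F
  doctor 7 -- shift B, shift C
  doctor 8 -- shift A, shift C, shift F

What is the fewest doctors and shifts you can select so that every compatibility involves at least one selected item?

A maximum matching has 5 edges (e.g. doctor 1–shift A, doctor 2–shift D, doctor 3–shift C, doctor 4–shift B, doctor 5–shift F).
By König's theorem the minimum vertex cover has the same size. One such cover is {shift A, shift B, shift C, shift D, shift F}.

5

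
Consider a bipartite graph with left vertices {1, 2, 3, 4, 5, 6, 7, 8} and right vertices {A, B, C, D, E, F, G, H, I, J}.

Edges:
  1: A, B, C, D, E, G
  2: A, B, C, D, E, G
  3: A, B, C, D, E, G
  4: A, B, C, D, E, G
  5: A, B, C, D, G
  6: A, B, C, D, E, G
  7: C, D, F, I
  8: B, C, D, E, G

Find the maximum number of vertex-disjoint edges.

A valid assignment of size 7: 1–C, 2–D, 3–B, 4–E, 5–A, 6–G, 7–F.
The set {1, 2, 3, 4, 5, 6, 8} has only 6 neighbours ({A, B, C, D, E, G}), so by Hall's theorem at most 7 of the 8 left vertices can be matched.

7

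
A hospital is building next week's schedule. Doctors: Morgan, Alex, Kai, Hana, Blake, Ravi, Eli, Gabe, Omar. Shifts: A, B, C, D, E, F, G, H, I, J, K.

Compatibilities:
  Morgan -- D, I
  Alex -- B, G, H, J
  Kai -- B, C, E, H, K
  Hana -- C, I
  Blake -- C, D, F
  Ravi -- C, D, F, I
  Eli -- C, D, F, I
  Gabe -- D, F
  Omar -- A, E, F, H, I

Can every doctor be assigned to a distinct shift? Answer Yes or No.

The set {Morgan, Hana, Blake, Ravi, Eli, Gabe} has only 4 neighbours ({C, D, F, I}), so by Hall's theorem at most 7 of the 9 doctors can be matched.
Hence no matching covers every doctor.

No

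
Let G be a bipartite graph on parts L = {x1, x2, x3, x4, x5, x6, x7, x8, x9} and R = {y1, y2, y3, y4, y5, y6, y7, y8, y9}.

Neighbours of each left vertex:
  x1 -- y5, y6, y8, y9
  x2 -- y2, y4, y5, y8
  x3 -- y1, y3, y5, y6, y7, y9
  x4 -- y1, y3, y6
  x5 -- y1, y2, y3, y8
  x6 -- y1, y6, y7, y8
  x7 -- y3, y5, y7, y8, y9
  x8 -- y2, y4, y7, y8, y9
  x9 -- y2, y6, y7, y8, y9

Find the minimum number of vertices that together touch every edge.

9

The 9 edges x1–y8, x2–y5, x3–y9, x4–y1, x5–y2, x6–y6, x7–y3, x8–y4, x9–y7 form a matching, so any vertex cover needs at least 9 vertices (one per matched edge).
Conversely {x1, x2, x3, x4, x5, x6, x7, x8, x9} meets every edge and has exactly 9 vertices, so 9 is optimal.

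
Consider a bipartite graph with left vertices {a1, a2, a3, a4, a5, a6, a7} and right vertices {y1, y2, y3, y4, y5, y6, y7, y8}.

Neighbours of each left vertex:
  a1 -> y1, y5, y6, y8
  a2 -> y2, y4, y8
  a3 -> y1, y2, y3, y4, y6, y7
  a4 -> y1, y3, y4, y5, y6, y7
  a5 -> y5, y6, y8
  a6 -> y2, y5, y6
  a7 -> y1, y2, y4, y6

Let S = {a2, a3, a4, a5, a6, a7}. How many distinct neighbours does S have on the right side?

The union of neighbours of {a2, a3, a4, a5, a6, a7} is {y1, y2, y3, y4, y5, y6, y7, y8}, which has 8 elements.
Since |N(S)| = 8 ≥ |S| = 6, Hall's condition holds for this subset.

8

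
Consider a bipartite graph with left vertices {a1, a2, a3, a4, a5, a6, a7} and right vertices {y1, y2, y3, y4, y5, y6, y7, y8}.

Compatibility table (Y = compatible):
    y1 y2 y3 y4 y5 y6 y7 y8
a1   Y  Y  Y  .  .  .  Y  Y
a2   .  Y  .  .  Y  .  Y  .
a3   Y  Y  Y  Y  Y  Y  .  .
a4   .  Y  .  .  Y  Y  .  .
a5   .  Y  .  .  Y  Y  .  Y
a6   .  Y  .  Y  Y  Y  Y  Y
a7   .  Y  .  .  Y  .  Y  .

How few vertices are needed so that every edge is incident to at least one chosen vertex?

{a1, a2, a3, a4, a5, a6, a7} is a vertex cover of size 7: every edge has an endpoint in this set.
No smaller cover exists because a1–y3, a2–y2, a3–y4, a4–y5, a5–y8, a6–y6, a7–y7 is a matching of size 7, and a cover must include an endpoint of each of these disjoint edges (König's theorem).

7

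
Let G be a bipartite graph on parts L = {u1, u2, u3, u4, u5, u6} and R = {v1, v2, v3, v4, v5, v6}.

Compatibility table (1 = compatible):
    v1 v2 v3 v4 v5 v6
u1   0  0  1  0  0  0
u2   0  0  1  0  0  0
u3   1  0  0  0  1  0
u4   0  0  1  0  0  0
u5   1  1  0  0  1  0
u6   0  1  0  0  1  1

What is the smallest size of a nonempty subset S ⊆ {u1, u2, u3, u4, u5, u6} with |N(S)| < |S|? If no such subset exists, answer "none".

Take S = {u1, u2}. Its neighbourhood is {v3}, so |N(S)| = 1 < |S| = 2.
No single vertex violates Hall's condition since each has at least one neighbour, so 2 is the minimum.

2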